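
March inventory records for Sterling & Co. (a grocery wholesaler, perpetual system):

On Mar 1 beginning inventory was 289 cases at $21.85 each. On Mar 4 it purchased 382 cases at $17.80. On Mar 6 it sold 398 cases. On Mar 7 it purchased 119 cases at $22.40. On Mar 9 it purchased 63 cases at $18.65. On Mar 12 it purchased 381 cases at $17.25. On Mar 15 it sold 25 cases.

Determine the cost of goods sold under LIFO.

Mar 6, 398 sold [LIFO — newest first]: 382 @ $17.80 + 16 @ $21.85 = $7,149.20
Mar 15, 25 sold [LIFO — newest first]: 25 @ $17.25 = $431.25
Total COGS = $7,149.20 + $431.25 = $7,580.45
Ending inventory: 273 @ $21.85 + 119 @ $22.40 + 63 @ $18.65 + 356 @ $17.25 = $15,946.60

COGS = $7,580.45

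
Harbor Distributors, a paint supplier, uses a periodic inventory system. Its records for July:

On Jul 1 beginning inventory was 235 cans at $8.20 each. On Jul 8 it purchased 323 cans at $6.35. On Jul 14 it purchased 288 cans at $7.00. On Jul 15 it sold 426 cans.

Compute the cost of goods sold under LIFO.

Jul 15, 426 sold [LIFO — newest first]: 288 @ $7.00 + 138 @ $6.35 = $2,892.30
Ending inventory: 235 @ $8.20 + 185 @ $6.35 = $3,101.75
Check: goods available $5,994.05 = COGS $2,892.30 + ending $3,101.75

COGS = $2,892.30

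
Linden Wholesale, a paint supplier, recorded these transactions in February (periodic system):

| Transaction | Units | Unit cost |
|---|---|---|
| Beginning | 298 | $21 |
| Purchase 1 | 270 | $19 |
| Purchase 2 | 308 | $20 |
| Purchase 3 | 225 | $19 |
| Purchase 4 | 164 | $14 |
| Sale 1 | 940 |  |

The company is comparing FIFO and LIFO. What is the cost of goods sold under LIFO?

COGS = $17,348

FIFO COGS: 298 @ $21 + 270 @ $19 + 308 @ $20 + 64 @ $19 = $18,764
LIFO COGS: 164 @ $14 + 225 @ $19 + 308 @ $20 + 243 @ $19 = $17,348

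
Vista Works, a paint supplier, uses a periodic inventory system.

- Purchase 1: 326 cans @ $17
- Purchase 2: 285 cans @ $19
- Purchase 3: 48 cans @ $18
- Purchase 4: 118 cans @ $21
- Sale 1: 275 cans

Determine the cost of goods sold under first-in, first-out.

COGS = $4,675

Sale 1 (275) [FIFO — oldest first]: 275 @ $17 = $4,675
Ending inventory: 51 @ $17 + 285 @ $19 + 48 @ $18 + 118 @ $21 = $9,624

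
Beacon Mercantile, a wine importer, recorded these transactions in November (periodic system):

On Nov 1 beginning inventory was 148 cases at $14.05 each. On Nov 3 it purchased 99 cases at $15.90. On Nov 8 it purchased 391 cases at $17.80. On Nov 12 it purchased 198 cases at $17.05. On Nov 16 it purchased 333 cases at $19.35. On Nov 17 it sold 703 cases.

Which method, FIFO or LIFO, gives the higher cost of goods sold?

LIFO

FIFO COGS: 148 @ $14.05 + 99 @ $15.90 + 391 @ $17.80 + 65 @ $17.05 = $11,721.55
LIFO COGS: 333 @ $19.35 + 198 @ $17.05 + 172 @ $17.80 = $12,881.05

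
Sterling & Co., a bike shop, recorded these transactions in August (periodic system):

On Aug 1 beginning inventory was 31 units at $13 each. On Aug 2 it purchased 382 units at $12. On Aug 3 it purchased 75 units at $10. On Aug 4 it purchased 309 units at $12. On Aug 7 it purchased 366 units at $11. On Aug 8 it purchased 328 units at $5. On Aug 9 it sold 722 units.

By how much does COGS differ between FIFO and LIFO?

$2,543

FIFO COGS: 31 @ $13 + 382 @ $12 + 75 @ $10 + 234 @ $12 = $8,545
LIFO COGS: 328 @ $5 + 366 @ $11 + 28 @ $12 = $6,002
Difference = |$8,545 − $6,002| = $2,543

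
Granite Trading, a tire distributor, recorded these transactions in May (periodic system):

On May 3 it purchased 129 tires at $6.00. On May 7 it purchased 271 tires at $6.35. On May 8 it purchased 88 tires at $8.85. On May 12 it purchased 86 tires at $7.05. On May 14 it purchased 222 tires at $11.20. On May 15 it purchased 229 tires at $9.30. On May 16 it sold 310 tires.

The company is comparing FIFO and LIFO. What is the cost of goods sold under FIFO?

COGS = $1,923.35

FIFO COGS: 129 @ $6.00 + 181 @ $6.35 = $1,923.35
LIFO COGS: 229 @ $9.30 + 81 @ $11.20 = $3,036.90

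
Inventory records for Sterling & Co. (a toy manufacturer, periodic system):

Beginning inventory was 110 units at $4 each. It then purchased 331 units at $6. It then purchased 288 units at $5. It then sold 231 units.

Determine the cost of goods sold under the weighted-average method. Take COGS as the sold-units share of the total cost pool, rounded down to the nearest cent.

Sale 1, sell 231: 231/729 × $3,866.00 → $1,225.02
Ending inventory (cost pool remaining) = $2,640.98
Check: goods available $3,866.00 = COGS $1,225.02 + ending $2,640.98

COGS = $1,225.02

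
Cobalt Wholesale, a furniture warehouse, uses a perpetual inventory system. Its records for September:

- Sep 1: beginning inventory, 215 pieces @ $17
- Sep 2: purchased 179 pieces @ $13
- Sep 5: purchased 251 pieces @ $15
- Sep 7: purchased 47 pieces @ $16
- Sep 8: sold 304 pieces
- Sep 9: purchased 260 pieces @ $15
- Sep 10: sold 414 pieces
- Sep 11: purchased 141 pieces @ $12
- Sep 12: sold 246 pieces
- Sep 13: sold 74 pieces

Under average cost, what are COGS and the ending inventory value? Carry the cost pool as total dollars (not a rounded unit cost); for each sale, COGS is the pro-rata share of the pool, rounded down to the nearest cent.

After Sep 1: 215 on hand, pool $3,655.00 (≈ $17.0000 each)
After Sep 2: 394 on hand, pool $5,982.00 (≈ $15.1827 each)
After Sep 5: 645 on hand, pool $9,747.00 (≈ $15.1116 each)
After Sep 7: 692 on hand, pool $10,499.00 (≈ $15.1720 each)
Sep 8, sell 304: 304/692 × $10,499.00 → $4,612.27
After Sep 9: 648 on hand, pool $9,786.73 (≈ $15.1030 each)
Sep 10, sell 414: 414/648 × $9,786.73 → $6,252.63
After Sep 11: 375 on hand, pool $5,226.10 (≈ $13.9363 each)
Sep 12, sell 246: 246/375 × $5,226.10 → $3,428.32
Sep 13, sell 74: 74/129 × $1,797.78 → $1,031.28
Total COGS = $4,612.27 + $6,252.63 + $3,428.32 + $1,031.28 = $15,324.50
Ending inventory (cost pool remaining) = $766.50
Check: goods available $16,091.00 = COGS $15,324.50 + ending $766.50

COGS = $15,324.50; ending inventory = $766.50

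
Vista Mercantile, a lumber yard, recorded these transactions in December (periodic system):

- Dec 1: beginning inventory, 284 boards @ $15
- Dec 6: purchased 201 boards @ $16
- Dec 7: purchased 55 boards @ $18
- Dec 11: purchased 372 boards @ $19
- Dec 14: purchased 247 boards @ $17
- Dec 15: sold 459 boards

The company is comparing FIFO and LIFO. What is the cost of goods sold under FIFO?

COGS = $7,060

FIFO COGS: 284 @ $15 + 175 @ $16 = $7,060
LIFO COGS: 247 @ $17 + 212 @ $19 = $8,227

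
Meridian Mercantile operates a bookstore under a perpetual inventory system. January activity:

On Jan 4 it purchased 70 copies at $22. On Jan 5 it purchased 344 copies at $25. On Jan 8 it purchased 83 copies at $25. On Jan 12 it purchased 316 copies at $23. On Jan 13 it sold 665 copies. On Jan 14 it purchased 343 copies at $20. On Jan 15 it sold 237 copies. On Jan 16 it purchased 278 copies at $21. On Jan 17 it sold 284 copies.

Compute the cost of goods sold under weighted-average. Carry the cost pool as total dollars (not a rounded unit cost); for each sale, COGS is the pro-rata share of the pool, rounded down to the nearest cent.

After Jan 4: 70 on hand, pool $1,540.00 (≈ $22.0000 each)
After Jan 5: 414 on hand, pool $10,140.00 (≈ $24.4928 each)
After Jan 8: 497 on hand, pool $12,215.00 (≈ $24.5775 each)
After Jan 12: 813 on hand, pool $19,483.00 (≈ $23.9643 each)
Jan 13, sell 665: 665/813 × $19,483.00 → $15,936.27
After Jan 14: 491 on hand, pool $10,406.73 (≈ $21.1950 each)
Jan 15, sell 237: 237/491 × $10,406.73 → $5,023.20
After Jan 16: 532 on hand, pool $11,221.53 (≈ $21.0931 each)
Jan 17, sell 284: 284/532 × $11,221.53 → $5,990.44
Total COGS = $15,936.27 + $5,023.20 + $5,990.44 = $26,949.91
Ending inventory (cost pool remaining) = $5,231.09

COGS = $26,949.91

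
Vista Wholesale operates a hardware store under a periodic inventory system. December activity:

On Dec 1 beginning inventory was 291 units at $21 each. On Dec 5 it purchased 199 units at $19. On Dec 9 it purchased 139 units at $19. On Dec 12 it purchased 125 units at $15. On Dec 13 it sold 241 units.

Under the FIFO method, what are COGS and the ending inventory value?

COGS = $5,061; ending inventory = $9,347

Dec 13, 241 sold [FIFO — oldest first]: 241 @ $21 = $5,061
Ending inventory: 50 @ $21 + 199 @ $19 + 139 @ $19 + 125 @ $15 = $9,347
Check: goods available $14,408 = COGS $5,061 + ending $9,347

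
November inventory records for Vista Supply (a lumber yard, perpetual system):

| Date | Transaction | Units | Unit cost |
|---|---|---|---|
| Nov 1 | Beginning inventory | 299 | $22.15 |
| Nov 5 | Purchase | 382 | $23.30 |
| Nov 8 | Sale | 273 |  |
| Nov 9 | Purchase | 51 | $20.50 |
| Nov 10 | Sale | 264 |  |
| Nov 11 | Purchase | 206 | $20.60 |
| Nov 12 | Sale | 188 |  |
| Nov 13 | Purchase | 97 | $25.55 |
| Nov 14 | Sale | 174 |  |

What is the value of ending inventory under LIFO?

Ending inventory = $3,012.40

Nov 8, 273 sold [LIFO — newest first]: 273 @ $23.30 = $6,360.90
Nov 10, 264 sold [LIFO — newest first]: 51 @ $20.50 + 109 @ $23.30 + 104 @ $22.15 = $5,888.80
Nov 12, 188 sold [LIFO — newest first]: 188 @ $20.60 = $3,872.80
Nov 14, 174 sold [LIFO — newest first]: 97 @ $25.55 + 18 @ $20.60 + 59 @ $22.15 = $4,156.00
Total COGS = $6,360.90 + $5,888.80 + $3,872.80 + $4,156.00 = $20,278.50
Ending inventory: 136 @ $22.15 = $3,012.40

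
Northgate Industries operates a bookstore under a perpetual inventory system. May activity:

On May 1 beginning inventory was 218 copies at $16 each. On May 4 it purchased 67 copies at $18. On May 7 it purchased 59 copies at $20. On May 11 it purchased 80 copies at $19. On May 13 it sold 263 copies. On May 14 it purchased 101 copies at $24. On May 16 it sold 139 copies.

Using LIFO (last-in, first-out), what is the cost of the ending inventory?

May 13, 263 sold [LIFO — newest first]: 80 @ $19 + 59 @ $20 + 67 @ $18 + 57 @ $16 = $4,818
May 16, 139 sold [LIFO — newest first]: 101 @ $24 + 38 @ $16 = $3,032
Total COGS = $4,818 + $3,032 = $7,850
Ending inventory: 123 @ $16 = $1,968

Ending inventory = $1,968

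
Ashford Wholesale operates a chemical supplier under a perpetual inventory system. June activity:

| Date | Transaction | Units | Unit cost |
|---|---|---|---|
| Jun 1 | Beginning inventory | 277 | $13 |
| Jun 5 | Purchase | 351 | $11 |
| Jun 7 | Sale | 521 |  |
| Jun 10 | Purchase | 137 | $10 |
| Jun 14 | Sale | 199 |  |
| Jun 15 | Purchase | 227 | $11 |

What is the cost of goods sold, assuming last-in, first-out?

Jun 7, 521 sold [LIFO — newest first]: 351 @ $11 + 170 @ $13 = $6,071
Jun 14, 199 sold [LIFO — newest first]: 137 @ $10 + 62 @ $13 = $2,176
Total COGS = $6,071 + $2,176 = $8,247
Ending inventory: 45 @ $13 + 227 @ $11 = $3,082

COGS = $8,247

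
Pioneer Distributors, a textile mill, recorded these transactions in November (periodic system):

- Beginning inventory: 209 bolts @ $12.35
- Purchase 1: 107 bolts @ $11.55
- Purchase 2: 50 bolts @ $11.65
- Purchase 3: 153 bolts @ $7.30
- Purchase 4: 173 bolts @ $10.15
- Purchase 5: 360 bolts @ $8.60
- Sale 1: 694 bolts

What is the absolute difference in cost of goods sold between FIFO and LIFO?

FIFO COGS: 209 @ $12.35 + 107 @ $11.55 + 50 @ $11.65 + 153 @ $7.30 + 173 @ $10.15 + 2 @ $8.60 = $7,289.55
LIFO COGS: 360 @ $8.60 + 173 @ $10.15 + 153 @ $7.30 + 8 @ $11.65 = $6,062.05
Difference = |$7,289.55 − $6,062.05| = $1,227.50

$1,227.50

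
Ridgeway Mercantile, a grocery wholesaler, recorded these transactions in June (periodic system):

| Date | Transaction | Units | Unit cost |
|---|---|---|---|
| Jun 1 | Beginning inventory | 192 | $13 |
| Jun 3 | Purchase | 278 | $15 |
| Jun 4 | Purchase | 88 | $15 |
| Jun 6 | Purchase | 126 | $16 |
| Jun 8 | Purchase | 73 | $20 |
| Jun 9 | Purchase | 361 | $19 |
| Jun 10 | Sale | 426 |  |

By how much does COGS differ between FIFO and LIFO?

$2,153

FIFO COGS: 192 @ $13 + 234 @ $15 = $6,006
LIFO COGS: 361 @ $19 + 65 @ $20 = $8,159
Difference = |$6,006 − $8,159| = $2,153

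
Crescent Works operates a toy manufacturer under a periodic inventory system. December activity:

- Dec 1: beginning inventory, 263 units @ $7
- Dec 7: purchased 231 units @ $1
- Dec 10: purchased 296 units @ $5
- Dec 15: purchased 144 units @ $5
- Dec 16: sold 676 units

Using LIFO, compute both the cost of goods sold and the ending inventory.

COGS = $2,466; ending inventory = $1,806

Dec 16, 676 sold [LIFO — newest first]: 144 @ $5 + 296 @ $5 + 231 @ $1 + 5 @ $7 = $2,466
Ending inventory: 258 @ $7 = $1,806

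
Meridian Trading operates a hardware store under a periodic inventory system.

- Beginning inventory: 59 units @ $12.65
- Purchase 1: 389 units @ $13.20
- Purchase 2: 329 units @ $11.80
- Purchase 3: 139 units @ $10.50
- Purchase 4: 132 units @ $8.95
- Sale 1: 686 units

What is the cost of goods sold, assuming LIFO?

Sale 1 (686) [LIFO — newest first]: 132 @ $8.95 + 139 @ $10.50 + 329 @ $11.80 + 86 @ $13.20 = $7,658.30
Ending inventory: 59 @ $12.65 + 303 @ $13.20 = $4,745.95

COGS = $7,658.30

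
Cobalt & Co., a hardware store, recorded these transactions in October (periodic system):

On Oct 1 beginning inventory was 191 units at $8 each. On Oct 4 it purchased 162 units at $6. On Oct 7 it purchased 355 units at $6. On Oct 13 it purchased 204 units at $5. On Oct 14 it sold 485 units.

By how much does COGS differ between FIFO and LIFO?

FIFO COGS: 191 @ $8 + 162 @ $6 + 132 @ $6 = $3,292
LIFO COGS: 204 @ $5 + 281 @ $6 = $2,706
Difference = |$3,292 − $2,706| = $586

$586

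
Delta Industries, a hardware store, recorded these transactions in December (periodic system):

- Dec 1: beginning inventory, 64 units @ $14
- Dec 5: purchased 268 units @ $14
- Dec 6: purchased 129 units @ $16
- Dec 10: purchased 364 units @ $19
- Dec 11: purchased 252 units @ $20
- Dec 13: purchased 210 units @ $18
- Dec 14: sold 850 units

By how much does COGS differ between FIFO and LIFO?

$1,992

FIFO COGS: 64 @ $14 + 268 @ $14 + 129 @ $16 + 364 @ $19 + 25 @ $20 = $14,128
LIFO COGS: 210 @ $18 + 252 @ $20 + 364 @ $19 + 24 @ $16 = $16,120
Difference = |$14,128 − $16,120| = $1,992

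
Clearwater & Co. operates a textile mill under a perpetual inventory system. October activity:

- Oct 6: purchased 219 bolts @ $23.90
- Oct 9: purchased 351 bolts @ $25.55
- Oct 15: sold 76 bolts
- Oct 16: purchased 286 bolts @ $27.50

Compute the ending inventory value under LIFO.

Ending inventory = $20,125.35

Oct 15, 76 sold [LIFO — newest first]: 76 @ $25.55 = $1,941.80
Ending inventory: 219 @ $23.90 + 275 @ $25.55 + 286 @ $27.50 = $20,125.35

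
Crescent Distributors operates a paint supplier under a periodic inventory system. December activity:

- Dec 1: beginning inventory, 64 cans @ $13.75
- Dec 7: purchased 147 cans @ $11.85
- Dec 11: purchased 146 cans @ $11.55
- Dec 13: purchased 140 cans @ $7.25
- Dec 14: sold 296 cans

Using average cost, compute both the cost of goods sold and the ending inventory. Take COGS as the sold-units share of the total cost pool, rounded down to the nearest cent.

COGS = $3,170.38; ending inventory = $2,152.87

Dec 14, sell 296: 296/497 × $5,323.25 → $3,170.38
Ending inventory (cost pool remaining) = $2,152.87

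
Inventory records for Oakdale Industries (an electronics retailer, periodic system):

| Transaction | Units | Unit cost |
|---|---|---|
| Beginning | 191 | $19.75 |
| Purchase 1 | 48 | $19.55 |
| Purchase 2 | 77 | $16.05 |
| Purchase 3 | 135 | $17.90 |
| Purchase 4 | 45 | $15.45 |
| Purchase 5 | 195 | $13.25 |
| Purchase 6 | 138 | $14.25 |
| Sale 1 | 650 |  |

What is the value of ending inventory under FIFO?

Ending inventory = $2,509.75

Sale 1 (650) [FIFO — oldest first]: 191 @ $19.75 + 48 @ $19.55 + 77 @ $16.05 + 135 @ $17.90 + 45 @ $15.45 + 154 @ $13.25 = $11,098.75
Ending inventory: 41 @ $13.25 + 138 @ $14.25 = $2,509.75
Check: goods available $13,608.50 = COGS $11,098.75 + ending $2,509.75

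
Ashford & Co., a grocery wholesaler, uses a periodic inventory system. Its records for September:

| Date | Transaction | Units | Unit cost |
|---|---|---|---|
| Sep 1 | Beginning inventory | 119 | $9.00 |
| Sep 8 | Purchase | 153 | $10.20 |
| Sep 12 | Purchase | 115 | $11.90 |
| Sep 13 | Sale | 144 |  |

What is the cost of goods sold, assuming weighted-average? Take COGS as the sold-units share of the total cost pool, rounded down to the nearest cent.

COGS = $1,488.40

Sep 13, sell 144: 144/387 × $4,000.10 → $1,488.40
Ending inventory (cost pool remaining) = $2,511.70
Check: goods available $4,000.10 = COGS $1,488.40 + ending $2,511.70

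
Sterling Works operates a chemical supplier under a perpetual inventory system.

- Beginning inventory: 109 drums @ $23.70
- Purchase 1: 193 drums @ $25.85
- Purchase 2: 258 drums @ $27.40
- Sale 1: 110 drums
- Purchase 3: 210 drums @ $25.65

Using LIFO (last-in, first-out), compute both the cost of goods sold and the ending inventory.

Sale 1 (110) [LIFO — newest first]: 110 @ $27.40 = $3,014.00
Ending inventory: 109 @ $23.70 + 193 @ $25.85 + 148 @ $27.40 + 210 @ $25.65 = $17,014.05
Check: goods available $20,028.05 = COGS $3,014.00 + ending $17,014.05

COGS = $3,014.00; ending inventory = $17,014.05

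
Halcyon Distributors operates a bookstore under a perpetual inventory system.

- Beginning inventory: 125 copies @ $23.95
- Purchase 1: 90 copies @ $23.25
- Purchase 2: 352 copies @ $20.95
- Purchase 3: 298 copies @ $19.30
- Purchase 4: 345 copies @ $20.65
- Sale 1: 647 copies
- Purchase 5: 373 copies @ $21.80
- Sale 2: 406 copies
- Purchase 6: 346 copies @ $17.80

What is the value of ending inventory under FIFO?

Ending inventory = $17,532.25

Sale 1 (647) [FIFO — oldest first]: 125 @ $23.95 + 90 @ $23.25 + 352 @ $20.95 + 80 @ $19.30 = $14,004.65
Sale 2 (406) [FIFO — oldest first]: 218 @ $19.30 + 188 @ $20.65 = $8,089.60
Total COGS = $14,004.65 + $8,089.60 = $22,094.25
Ending inventory: 157 @ $20.65 + 373 @ $21.80 + 346 @ $17.80 = $17,532.25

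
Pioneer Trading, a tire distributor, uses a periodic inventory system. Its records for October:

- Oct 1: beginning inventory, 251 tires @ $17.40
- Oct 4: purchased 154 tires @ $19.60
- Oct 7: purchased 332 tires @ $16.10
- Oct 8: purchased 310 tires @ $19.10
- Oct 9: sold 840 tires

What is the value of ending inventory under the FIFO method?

Oct 9, 840 sold [FIFO — oldest first]: 251 @ $17.40 + 154 @ $19.60 + 332 @ $16.10 + 103 @ $19.10 = $14,698.30
Ending inventory: 207 @ $19.10 = $3,953.70
Check: goods available $18,652.00 = COGS $14,698.30 + ending $3,953.70

Ending inventory = $3,953.70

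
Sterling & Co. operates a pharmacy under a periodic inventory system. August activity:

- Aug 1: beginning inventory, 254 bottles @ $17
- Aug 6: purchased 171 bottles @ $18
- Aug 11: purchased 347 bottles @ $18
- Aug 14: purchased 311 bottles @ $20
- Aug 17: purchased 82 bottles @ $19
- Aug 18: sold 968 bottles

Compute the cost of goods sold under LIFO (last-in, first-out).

Aug 18, 968 sold [LIFO — newest first]: 82 @ $19 + 311 @ $20 + 347 @ $18 + 171 @ $18 + 57 @ $17 = $18,071
Ending inventory: 197 @ $17 = $3,349

COGS = $18,071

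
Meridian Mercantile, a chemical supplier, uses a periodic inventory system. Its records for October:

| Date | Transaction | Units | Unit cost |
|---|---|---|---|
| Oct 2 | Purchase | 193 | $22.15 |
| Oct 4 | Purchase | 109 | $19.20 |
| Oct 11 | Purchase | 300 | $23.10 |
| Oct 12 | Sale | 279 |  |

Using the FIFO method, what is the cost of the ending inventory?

Oct 12, 279 sold [FIFO — oldest first]: 193 @ $22.15 + 86 @ $19.20 = $5,926.15
Ending inventory: 23 @ $19.20 + 300 @ $23.10 = $7,371.60
Check: goods available $13,297.75 = COGS $5,926.15 + ending $7,371.60

Ending inventory = $7,371.60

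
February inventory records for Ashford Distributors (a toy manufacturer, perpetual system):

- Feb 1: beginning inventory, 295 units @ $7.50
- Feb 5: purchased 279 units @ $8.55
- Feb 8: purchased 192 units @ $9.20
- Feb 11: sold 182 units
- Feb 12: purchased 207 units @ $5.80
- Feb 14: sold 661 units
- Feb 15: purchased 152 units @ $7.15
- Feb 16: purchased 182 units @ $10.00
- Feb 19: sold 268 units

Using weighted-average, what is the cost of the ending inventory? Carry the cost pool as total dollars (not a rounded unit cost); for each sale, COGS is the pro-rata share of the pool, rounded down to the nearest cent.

Ending inventory = $1,648.09

After Feb 1: 295 on hand, pool $2,212.50 (≈ $7.5000 each)
After Feb 5: 574 on hand, pool $4,597.95 (≈ $8.0104 each)
After Feb 8: 766 on hand, pool $6,364.35 (≈ $8.3086 each)
Feb 11, sell 182: 182/766 × $6,364.35 → $1,512.15
After Feb 12: 791 on hand, pool $6,052.80 (≈ $7.6521 each)
Feb 14, sell 661: 661/791 × $6,052.80 → $5,058.02
After Feb 15: 282 on hand, pool $2,081.58 (≈ $7.3815 each)
After Feb 16: 464 on hand, pool $3,901.58 (≈ $8.4086 each)
Feb 19, sell 268: 268/464 × $3,901.58 → $2,253.49
Total COGS = $1,512.15 + $5,058.02 + $2,253.49 = $8,823.66
Ending inventory (cost pool remaining) = $1,648.09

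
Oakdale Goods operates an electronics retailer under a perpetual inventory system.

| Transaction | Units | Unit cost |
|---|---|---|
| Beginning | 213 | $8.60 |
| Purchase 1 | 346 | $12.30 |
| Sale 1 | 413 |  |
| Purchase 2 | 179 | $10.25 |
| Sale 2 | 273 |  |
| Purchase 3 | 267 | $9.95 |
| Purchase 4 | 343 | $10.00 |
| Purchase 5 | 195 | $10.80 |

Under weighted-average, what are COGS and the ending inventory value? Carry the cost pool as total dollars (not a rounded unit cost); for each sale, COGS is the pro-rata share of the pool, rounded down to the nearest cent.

After Beginning: 213 on hand, pool $1,831.80 (≈ $8.6000 each)
After Purchase 1: 559 on hand, pool $6,087.60 (≈ $10.8902 each)
Sale 1, sell 413: 413/559 × $6,087.60 → $4,497.63
After Purchase 2: 325 on hand, pool $3,424.72 (≈ $10.5376 each)
Sale 2, sell 273: 273/325 × $3,424.72 → $2,876.76
After Purchase 3: 319 on hand, pool $3,204.61 (≈ $10.0458 each)
After Purchase 4: 662 on hand, pool $6,634.61 (≈ $10.0221 each)
After Purchase 5: 857 on hand, pool $8,740.61 (≈ $10.1991 each)
Total COGS = $4,497.63 + $2,876.76 = $7,374.39
Ending inventory (cost pool remaining) = $8,740.61

COGS = $7,374.39; ending inventory = $8,740.61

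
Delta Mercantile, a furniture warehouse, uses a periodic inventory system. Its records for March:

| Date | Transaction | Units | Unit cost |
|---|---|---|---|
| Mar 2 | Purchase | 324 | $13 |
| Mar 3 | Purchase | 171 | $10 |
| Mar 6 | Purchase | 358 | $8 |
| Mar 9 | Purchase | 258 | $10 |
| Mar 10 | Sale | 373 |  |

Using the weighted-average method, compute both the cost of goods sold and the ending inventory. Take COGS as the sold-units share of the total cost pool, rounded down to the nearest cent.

COGS = $3,815.94; ending inventory = $7,550.06

Mar 10, sell 373: 373/1111 × $11,366.00 → $3,815.94
Ending inventory (cost pool remaining) = $7,550.06
Check: goods available $11,366.00 = COGS $3,815.94 + ending $7,550.06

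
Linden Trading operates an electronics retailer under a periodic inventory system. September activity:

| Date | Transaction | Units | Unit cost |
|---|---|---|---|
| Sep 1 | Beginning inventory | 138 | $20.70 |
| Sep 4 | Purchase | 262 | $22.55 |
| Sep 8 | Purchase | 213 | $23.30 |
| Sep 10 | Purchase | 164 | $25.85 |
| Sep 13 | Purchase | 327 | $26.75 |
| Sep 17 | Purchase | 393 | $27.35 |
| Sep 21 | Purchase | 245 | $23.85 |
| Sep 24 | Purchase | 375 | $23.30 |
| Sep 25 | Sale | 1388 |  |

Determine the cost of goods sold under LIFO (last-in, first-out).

COGS = $35,317.35

Sep 25, 1388 sold [LIFO — newest first]: 375 @ $23.30 + 245 @ $23.85 + 393 @ $27.35 + 327 @ $26.75 + 48 @ $25.85 = $35,317.35
Ending inventory: 138 @ $20.70 + 262 @ $22.55 + 213 @ $23.30 + 116 @ $25.85 = $16,726.20
Check: goods available $52,043.55 = COGS $35,317.35 + ending $16,726.20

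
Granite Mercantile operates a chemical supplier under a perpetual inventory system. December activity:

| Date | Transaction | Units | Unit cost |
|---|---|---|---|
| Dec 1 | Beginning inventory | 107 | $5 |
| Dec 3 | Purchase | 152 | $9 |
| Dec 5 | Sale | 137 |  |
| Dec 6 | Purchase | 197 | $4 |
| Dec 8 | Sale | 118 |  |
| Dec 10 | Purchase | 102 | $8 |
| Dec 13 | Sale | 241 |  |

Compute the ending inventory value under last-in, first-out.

Ending inventory = $310

Dec 5, 137 sold [LIFO — newest first]: 137 @ $9 = $1,233
Dec 8, 118 sold [LIFO — newest first]: 118 @ $4 = $472
Dec 13, 241 sold [LIFO — newest first]: 102 @ $8 + 79 @ $4 + 15 @ $9 + 45 @ $5 = $1,492
Total COGS = $1,233 + $472 + $1,492 = $3,197
Ending inventory: 62 @ $5 = $310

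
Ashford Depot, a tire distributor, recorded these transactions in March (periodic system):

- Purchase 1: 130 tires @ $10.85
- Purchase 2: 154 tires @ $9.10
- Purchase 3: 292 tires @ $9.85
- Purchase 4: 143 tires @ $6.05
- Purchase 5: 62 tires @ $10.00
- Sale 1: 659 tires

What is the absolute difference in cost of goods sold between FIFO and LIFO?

FIFO COGS: 130 @ $10.85 + 154 @ $9.10 + 292 @ $9.85 + 83 @ $6.05 = $6,190.25
LIFO COGS: 62 @ $10.00 + 143 @ $6.05 + 292 @ $9.85 + 154 @ $9.10 + 8 @ $10.85 = $5,849.55
Difference = |$6,190.25 − $5,849.55| = $340.70

$340.70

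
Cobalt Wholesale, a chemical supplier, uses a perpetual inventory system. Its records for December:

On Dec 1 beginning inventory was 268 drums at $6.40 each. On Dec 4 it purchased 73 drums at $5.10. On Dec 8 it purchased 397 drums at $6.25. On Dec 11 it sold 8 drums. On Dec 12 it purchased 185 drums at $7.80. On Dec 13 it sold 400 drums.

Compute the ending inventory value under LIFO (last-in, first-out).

Dec 11, 8 sold [LIFO — newest first]: 8 @ $6.25 = $50.00
Dec 13, 400 sold [LIFO — newest first]: 185 @ $7.80 + 215 @ $6.25 = $2,786.75
Total COGS = $50.00 + $2,786.75 = $2,836.75
Ending inventory: 268 @ $6.40 + 73 @ $5.10 + 174 @ $6.25 = $3,175.00
Check: goods available $6,011.75 = COGS $2,836.75 + ending $3,175.00

Ending inventory = $3,175.00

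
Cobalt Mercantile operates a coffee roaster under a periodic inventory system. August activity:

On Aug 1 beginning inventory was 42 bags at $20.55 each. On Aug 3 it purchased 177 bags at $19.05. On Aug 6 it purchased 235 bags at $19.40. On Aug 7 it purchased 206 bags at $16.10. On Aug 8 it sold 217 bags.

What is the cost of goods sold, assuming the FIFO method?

Aug 8, 217 sold [FIFO — oldest first]: 42 @ $20.55 + 175 @ $19.05 = $4,196.85
Ending inventory: 2 @ $19.05 + 235 @ $19.40 + 206 @ $16.10 = $7,913.70

COGS = $4,196.85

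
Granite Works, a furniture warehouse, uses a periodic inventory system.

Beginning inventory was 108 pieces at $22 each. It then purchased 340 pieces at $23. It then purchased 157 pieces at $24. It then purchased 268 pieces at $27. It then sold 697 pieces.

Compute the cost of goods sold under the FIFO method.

Sale 1 (697) [FIFO — oldest first]: 108 @ $22 + 340 @ $23 + 157 @ $24 + 92 @ $27 = $16,448
Ending inventory: 176 @ $27 = $4,752

COGS = $16,448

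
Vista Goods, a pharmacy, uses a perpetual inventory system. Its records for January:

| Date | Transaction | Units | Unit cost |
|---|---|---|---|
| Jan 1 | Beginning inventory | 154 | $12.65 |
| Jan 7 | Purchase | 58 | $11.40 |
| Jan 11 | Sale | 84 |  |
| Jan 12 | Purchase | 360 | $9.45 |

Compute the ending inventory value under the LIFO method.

Jan 11, 84 sold [LIFO — newest first]: 58 @ $11.40 + 26 @ $12.65 = $990.10
Ending inventory: 128 @ $12.65 + 360 @ $9.45 = $5,021.20
Check: goods available $6,011.30 = COGS $990.10 + ending $5,021.20

Ending inventory = $5,021.20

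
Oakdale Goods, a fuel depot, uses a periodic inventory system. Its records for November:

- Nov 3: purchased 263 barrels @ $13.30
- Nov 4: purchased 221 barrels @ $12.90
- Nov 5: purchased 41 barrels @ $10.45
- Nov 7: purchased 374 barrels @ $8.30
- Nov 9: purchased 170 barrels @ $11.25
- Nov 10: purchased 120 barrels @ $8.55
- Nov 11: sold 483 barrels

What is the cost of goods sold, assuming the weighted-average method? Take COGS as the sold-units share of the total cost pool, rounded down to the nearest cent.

COGS = $5,207.76

Nov 11, sell 483: 483/1189 × $12,819.95 → $5,207.76
Ending inventory (cost pool remaining) = $7,612.19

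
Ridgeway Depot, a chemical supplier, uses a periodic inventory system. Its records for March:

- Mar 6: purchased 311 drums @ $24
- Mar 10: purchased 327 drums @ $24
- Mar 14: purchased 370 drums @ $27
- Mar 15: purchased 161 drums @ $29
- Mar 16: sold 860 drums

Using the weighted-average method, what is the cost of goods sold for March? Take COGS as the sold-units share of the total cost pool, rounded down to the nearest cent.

Mar 16, sell 860: 860/1169 × $29,971.00 → $22,048.81
Ending inventory (cost pool remaining) = $7,922.19

COGS = $22,048.81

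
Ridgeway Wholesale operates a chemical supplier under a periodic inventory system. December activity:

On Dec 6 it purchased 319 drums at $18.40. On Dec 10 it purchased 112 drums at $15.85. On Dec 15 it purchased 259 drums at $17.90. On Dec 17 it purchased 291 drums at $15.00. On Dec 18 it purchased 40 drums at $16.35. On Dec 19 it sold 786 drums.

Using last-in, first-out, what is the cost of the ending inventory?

Dec 19, 786 sold [LIFO — newest first]: 40 @ $16.35 + 291 @ $15.00 + 259 @ $17.90 + 112 @ $15.85 + 84 @ $18.40 = $12,975.90
Ending inventory: 235 @ $18.40 = $4,324.00
Check: goods available $17,299.90 = COGS $12,975.90 + ending $4,324.00

Ending inventory = $4,324.00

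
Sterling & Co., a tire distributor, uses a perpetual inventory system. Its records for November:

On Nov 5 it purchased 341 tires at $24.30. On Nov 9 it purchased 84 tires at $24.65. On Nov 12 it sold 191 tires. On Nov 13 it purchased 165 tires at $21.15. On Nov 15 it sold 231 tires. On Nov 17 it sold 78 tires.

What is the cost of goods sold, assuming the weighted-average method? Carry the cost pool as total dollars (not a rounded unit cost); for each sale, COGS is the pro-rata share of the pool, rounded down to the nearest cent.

COGS = $11,773.23

After Nov 5: 341 on hand, pool $8,286.30 (≈ $24.3000 each)
After Nov 9: 425 on hand, pool $10,356.90 (≈ $24.3692 each)
Nov 12, sell 191: 191/425 × $10,356.90 → $4,654.51
After Nov 13: 399 on hand, pool $9,192.14 (≈ $23.0379 each)
Nov 15, sell 231: 231/399 × $9,192.14 → $5,321.76
Nov 17, sell 78: 78/168 × $3,870.38 → $1,796.96
Total COGS = $4,654.51 + $5,321.76 + $1,796.96 = $11,773.23
Ending inventory (cost pool remaining) = $2,073.42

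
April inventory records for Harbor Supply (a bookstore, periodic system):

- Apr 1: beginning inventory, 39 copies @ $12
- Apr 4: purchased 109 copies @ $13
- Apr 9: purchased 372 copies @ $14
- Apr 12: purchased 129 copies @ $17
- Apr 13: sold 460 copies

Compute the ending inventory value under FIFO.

Ending inventory = $3,033

Apr 13, 460 sold [FIFO — oldest first]: 39 @ $12 + 109 @ $13 + 312 @ $14 = $6,253
Ending inventory: 60 @ $14 + 129 @ $17 = $3,033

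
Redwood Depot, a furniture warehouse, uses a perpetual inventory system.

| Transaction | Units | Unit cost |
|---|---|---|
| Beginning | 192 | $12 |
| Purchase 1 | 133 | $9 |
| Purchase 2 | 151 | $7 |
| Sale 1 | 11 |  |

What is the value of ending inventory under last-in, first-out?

Sale 1 (11) [LIFO — newest first]: 11 @ $7 = $77
Ending inventory: 192 @ $12 + 133 @ $9 + 140 @ $7 = $4,481
Check: goods available $4,558 = COGS $77 + ending $4,481

Ending inventory = $4,481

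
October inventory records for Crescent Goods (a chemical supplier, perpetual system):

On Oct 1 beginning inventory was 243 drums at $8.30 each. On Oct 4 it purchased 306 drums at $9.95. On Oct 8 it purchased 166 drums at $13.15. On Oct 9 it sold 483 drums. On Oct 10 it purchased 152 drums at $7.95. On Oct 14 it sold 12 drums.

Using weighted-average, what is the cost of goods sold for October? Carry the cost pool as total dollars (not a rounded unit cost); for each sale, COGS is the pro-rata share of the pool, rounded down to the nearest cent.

COGS = $5,005.05

After Oct 1: 243 on hand, pool $2,016.90 (≈ $8.3000 each)
After Oct 4: 549 on hand, pool $5,061.60 (≈ $9.2197 each)
After Oct 8: 715 on hand, pool $7,244.50 (≈ $10.1322 each)
Oct 9, sell 483: 483/715 × $7,244.50 → $4,893.83
After Oct 10: 384 on hand, pool $3,559.07 (≈ $9.2684 each)
Oct 14, sell 12: 12/384 × $3,559.07 → $111.22
Total COGS = $4,893.83 + $111.22 = $5,005.05
Ending inventory (cost pool remaining) = $3,447.85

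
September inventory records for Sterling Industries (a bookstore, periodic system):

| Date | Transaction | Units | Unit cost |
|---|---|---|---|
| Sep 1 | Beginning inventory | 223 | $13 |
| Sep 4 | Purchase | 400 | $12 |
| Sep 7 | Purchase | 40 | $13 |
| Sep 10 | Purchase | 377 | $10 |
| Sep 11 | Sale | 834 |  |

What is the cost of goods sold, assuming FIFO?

Sep 11, 834 sold [FIFO — oldest first]: 223 @ $13 + 400 @ $12 + 40 @ $13 + 171 @ $10 = $9,929
Ending inventory: 206 @ $10 = $2,060
Check: goods available $11,989 = COGS $9,929 + ending $2,060

COGS = $9,929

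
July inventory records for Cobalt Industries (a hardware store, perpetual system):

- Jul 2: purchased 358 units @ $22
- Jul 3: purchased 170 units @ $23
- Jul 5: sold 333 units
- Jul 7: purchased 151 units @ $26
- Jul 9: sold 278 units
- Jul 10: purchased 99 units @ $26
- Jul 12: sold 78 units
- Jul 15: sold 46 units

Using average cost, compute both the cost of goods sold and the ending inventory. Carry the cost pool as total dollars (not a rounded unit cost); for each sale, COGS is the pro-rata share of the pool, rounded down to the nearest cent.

After Jul 2: 358 on hand, pool $7,876.00 (≈ $22.0000 each)
After Jul 3: 528 on hand, pool $11,786.00 (≈ $22.3220 each)
Jul 5, sell 333: 333/528 × $11,786.00 → $7,433.21
After Jul 7: 346 on hand, pool $8,278.79 (≈ $23.9271 each)
Jul 9, sell 278: 278/346 × $8,278.79 → $6,651.74
After Jul 10: 167 on hand, pool $4,201.05 (≈ $25.1560 each)
Jul 12, sell 78: 78/167 × $4,201.05 → $1,962.16
Jul 15, sell 46: 46/89 × $2,238.89 → $1,157.17
Total COGS = $7,433.21 + $6,651.74 + $1,962.16 + $1,157.17 = $17,204.28
Ending inventory (cost pool remaining) = $1,081.72

COGS = $17,204.28; ending inventory = $1,081.72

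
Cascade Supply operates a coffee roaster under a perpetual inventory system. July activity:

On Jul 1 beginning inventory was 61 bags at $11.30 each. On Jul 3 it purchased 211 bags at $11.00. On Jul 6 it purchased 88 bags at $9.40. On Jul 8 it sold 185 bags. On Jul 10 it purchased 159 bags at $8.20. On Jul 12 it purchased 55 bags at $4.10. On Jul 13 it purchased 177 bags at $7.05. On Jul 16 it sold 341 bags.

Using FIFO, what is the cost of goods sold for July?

Jul 8, 185 sold [FIFO — oldest first]: 61 @ $11.30 + 124 @ $11.00 = $2,053.30
Jul 16, 341 sold [FIFO — oldest first]: 87 @ $11.00 + 88 @ $9.40 + 159 @ $8.20 + 7 @ $4.10 = $3,116.70
Total COGS = $2,053.30 + $3,116.70 = $5,170.00
Ending inventory: 48 @ $4.10 + 177 @ $7.05 = $1,444.65

COGS = $5,170.00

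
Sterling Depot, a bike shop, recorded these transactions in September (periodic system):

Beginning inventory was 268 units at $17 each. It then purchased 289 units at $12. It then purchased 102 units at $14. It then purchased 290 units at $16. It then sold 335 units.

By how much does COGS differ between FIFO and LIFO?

FIFO COGS: 268 @ $17 + 67 @ $12 = $5,360
LIFO COGS: 290 @ $16 + 45 @ $14 = $5,270
Difference = |$5,360 − $5,270| = $90

$90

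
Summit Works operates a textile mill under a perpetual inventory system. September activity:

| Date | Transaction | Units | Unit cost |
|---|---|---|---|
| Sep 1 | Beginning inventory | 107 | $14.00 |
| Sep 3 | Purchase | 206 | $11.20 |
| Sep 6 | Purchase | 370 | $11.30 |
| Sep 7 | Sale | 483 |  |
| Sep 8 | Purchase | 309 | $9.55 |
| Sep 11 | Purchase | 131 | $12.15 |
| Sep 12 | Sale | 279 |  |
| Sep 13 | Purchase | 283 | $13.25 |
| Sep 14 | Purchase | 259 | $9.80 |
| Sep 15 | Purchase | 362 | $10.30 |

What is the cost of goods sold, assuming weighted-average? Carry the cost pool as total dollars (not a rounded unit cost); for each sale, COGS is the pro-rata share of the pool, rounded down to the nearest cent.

After Sep 1: 107 on hand, pool $1,498.00 (≈ $14.0000 each)
After Sep 3: 313 on hand, pool $3,805.20 (≈ $12.1572 each)
After Sep 6: 683 on hand, pool $7,986.20 (≈ $11.6928 each)
Sep 7, sell 483: 483/683 × $7,986.20 → $5,647.63
After Sep 8: 509 on hand, pool $5,289.52 (≈ $10.3920 each)
After Sep 11: 640 on hand, pool $6,881.17 (≈ $10.7518 each)
Sep 12, sell 279: 279/640 × $6,881.17 → $2,999.76
After Sep 13: 644 on hand, pool $7,631.16 (≈ $11.8496 each)
After Sep 14: 903 on hand, pool $10,169.36 (≈ $11.2617 each)
After Sep 15: 1265 on hand, pool $13,897.96 (≈ $10.9865 each)
Total COGS = $5,647.63 + $2,999.76 = $8,647.39
Ending inventory (cost pool remaining) = $13,897.96
Check: goods available $22,545.35 = COGS $8,647.39 + ending $13,897.96

COGS = $8,647.39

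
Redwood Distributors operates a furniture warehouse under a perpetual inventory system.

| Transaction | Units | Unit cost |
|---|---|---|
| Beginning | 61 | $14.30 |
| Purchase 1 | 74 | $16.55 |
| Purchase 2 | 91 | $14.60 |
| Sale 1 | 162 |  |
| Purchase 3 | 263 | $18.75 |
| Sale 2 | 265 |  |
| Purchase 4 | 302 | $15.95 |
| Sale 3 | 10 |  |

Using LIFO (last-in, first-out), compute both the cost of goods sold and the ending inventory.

COGS = $7,627.50; ending inventory = $5,546.25

Sale 1 (162) [LIFO — newest first]: 91 @ $14.60 + 71 @ $16.55 = $2,503.65
Sale 2 (265) [LIFO — newest first]: 263 @ $18.75 + 2 @ $16.55 = $4,964.35
Sale 3 (10) [LIFO — newest first]: 10 @ $15.95 = $159.50
Total COGS = $2,503.65 + $4,964.35 + $159.50 = $7,627.50
Ending inventory: 61 @ $14.30 + 1 @ $16.55 + 292 @ $15.95 = $5,546.25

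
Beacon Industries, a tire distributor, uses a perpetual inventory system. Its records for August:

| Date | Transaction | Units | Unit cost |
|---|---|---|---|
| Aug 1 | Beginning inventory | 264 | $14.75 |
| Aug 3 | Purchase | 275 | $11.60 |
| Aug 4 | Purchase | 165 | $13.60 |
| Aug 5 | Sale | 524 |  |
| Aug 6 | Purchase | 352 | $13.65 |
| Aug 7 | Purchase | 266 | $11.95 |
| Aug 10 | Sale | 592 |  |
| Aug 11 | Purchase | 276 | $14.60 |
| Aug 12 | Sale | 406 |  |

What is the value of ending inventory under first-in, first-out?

Aug 5, 524 sold [FIFO — oldest first]: 264 @ $14.75 + 260 @ $11.60 = $6,910.00
Aug 10, 592 sold [FIFO — oldest first]: 15 @ $11.60 + 165 @ $13.60 + 352 @ $13.65 + 60 @ $11.95 = $7,939.80
Aug 12, 406 sold [FIFO — oldest first]: 206 @ $11.95 + 200 @ $14.60 = $5,381.70
Total COGS = $6,910.00 + $7,939.80 + $5,381.70 = $20,231.50
Ending inventory: 76 @ $14.60 = $1,109.60
Check: goods available $21,341.10 = COGS $20,231.50 + ending $1,109.60

Ending inventory = $1,109.60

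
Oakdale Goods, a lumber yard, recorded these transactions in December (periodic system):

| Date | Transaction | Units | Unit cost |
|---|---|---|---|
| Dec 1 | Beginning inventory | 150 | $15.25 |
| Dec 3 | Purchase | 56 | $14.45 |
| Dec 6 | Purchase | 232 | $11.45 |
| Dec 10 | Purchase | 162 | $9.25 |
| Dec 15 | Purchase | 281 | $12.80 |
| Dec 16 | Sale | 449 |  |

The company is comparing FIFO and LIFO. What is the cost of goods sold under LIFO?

COGS = $5,164.00

FIFO COGS: 150 @ $15.25 + 56 @ $14.45 + 232 @ $11.45 + 11 @ $9.25 = $5,854.85
LIFO COGS: 281 @ $12.80 + 162 @ $9.25 + 6 @ $11.45 = $5,164.00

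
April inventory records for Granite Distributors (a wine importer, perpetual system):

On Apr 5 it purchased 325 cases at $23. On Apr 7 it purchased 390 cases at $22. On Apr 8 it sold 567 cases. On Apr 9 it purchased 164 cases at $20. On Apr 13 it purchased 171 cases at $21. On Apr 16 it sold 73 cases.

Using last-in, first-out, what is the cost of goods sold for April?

COGS = $14,184

Apr 8, 567 sold [LIFO — newest first]: 390 @ $22 + 177 @ $23 = $12,651
Apr 16, 73 sold [LIFO — newest first]: 73 @ $21 = $1,533
Total COGS = $12,651 + $1,533 = $14,184
Ending inventory: 148 @ $23 + 164 @ $20 + 98 @ $21 = $8,742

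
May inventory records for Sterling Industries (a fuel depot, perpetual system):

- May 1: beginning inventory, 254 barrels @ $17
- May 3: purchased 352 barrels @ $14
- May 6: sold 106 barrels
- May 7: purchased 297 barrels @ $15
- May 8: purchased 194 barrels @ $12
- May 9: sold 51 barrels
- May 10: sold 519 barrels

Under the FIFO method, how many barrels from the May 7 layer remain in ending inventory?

227

May 6, 106 sold [FIFO — oldest first]: 106 @ $17 = $1,802
May 9, 51 sold [FIFO — oldest first]: 51 @ $17 = $867
May 10, 519 sold [FIFO — oldest first]: 97 @ $17 + 352 @ $14 + 70 @ $15 = $7,627
Total COGS = $1,802 + $867 + $7,627 = $10,296
Ending inventory: 227 @ $15 + 194 @ $12 = $5,733
Check: goods available $16,029 = COGS $10,296 + ending $5,733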